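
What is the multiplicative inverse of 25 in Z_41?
25^(-1) ≡ 23 (mod 41). Verification: 25 × 23 = 575 ≡ 1 (mod 41)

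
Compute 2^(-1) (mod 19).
2^(-1) ≡ 10 (mod 19). Verification: 2 × 10 = 20 ≡ 1 (mod 19)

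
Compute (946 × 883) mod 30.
28

(946 × 883) = 835318
835318 mod 30 = 28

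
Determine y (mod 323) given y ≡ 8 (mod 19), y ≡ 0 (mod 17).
255

Using the Chinese Remainder Theorem:
M = product of moduli = 323
For equation 1: M_1 = 17, 17 ≡ 17 (mod 19), inverse of 17 mod 19 is 9 (check: 17 × 9 = 153 ≡ 1 (mod 19))
For equation 2: M_2 = 19, 19 ≡ 2 (mod 17), inverse of 19 mod 17 is 9 (check: 2 × 9 = 18 ≡ 1 (mod 17))
Combine: y ≡ Σ r_i×M_i×(M_i⁻¹ mod m_i) = 8×17×9 + 0×19×9 = 1224 + 0 = 1224
1224 mod 323 = 255
y ≡ 255 (mod 323)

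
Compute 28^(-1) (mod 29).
28

Using Extended Euclidean Algorithm:
gcd(28, 29) = 1
Bezout coefficients: 28 × -1 + 29 × 1 = 1
So 28 × -1 ≡ 1 (mod 29)
The inverse is -1 mod 29 = 28
Verification: 28 × 28 = 784 = 27 × 29 + 1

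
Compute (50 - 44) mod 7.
6

(50 - 44) = 6
6 mod 7 = 6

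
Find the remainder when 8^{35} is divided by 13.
By Fermat: 8^{12} ≡ 1 (mod 13). 35 = 2×12 + 11. So 8^{35} ≡ 8^{11} ≡ 5 (mod 13)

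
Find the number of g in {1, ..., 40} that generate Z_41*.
Number of primitive roots mod 41 = φ(40) = 16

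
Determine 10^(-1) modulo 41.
10^(-1) ≡ 37 (mod 41). Verification: 10 × 37 = 370 ≡ 1 (mod 41)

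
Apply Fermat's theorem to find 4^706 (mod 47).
By Fermat: 4^{46} ≡ 1 (mod 47). 706 ≡ 16 (mod 46). So 4^{706} ≡ 4^{16} ≡ 42 (mod 47)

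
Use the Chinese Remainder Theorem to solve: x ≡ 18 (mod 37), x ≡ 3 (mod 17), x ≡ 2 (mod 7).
3607

Using the Chinese Remainder Theorem:
M = product of moduli = 4403
For equation 1: M_1 = 119, 119 ≡ 8 (mod 37), inverse of 119 mod 37 is 14 (check: 8 × 14 = 112 ≡ 1 (mod 37))
For equation 2: M_2 = 259, 259 ≡ 4 (mod 17), inverse of 259 mod 17 is 13 (check: 4 × 13 = 52 ≡ 1 (mod 17))
For equation 3: M_3 = 629, 629 ≡ 6 (mod 7), inverse of 629 mod 7 is 6 (check: 6 × 6 = 36 ≡ 1 (mod 7))
Combine: x ≡ Σ r_i×M_i×(M_i⁻¹ mod m_i) = 18×119×14 + 3×259×13 + 2×629×6 = 29988 + 10101 + 7548 = 47637
47637 mod 4403 = 3607
x ≡ 3607 (mod 4403)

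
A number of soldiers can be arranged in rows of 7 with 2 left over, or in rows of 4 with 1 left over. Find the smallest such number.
M = 7 × 4 = 28. M₁ = 4, y₁ ≡ 2 (mod 7). M₂ = 7, y₂ ≡ 3 (mod 4). n = 2×4×2 + 1×7×3 ≡ 9 (mod 28). The smallest positive such number is 9.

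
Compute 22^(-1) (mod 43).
2

Using Extended Euclidean Algorithm:
gcd(22, 43) = 1
Bezout coefficients: 22 × 2 + 43 × -1 = 1
So 22 × 2 ≡ 1 (mod 43)
The inverse is 2 mod 43 = 2
Verification: 22 × 2 = 44 = 1 × 43 + 1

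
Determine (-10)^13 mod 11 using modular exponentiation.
Using Fermat: (-10)^{10} ≡ 1 (mod 11). 13 ≡ 3 (mod 10). So (-10)^{13} ≡ (-10)^{3} ≡ 1 (mod 11)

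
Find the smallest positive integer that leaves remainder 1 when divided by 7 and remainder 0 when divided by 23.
M = 7 × 23 = 161. M₁ = 23, y₁ ≡ 4 (mod 7). M₂ = 7, y₂ ≡ 10 (mod 23). z = 1×23×4 + 0×7×10 ≡ 92 (mod 161). The smallest positive such number is 92.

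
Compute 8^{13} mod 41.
21

Using successive squaring:
Binary expansion of 13: 1101
Powers of 8 mod 41 (each is the square of the previous):
  8^1 ≡ 8 (mod 41)
  8^2 ≡ 8² = 64 ≡ 23 (mod 41)
  8^4 ≡ 23² = 529 ≡ 37 (mod 41)
  8^8 ≡ 37² = 1369 ≡ 16 (mod 41)
13 = 8 + 4 + 1, so 8^13 = 8^8 × 8^4 × 8^1 ≡ 16 × 37 × 8 (mod 41)
Multiplying step by step:
  16 × 37 = 592 ≡ 18 (mod 41)
  18 × 8 = 144 ≡ 21 (mod 41)
Result: 8^13 ≡ 21 (mod 41)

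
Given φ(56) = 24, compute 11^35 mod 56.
By Euler: 11^{24} ≡ 1 (mod 56) since gcd(11, 56) = 1. 35 = 1×24 + 11. So 11^{35} ≡ 11^{11} ≡ 51 (mod 56)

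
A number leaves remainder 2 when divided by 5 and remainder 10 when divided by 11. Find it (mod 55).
M = 5 × 11 = 55. M₁ = 11, y₁ ≡ 1 (mod 5). M₂ = 5, y₂ ≡ 9 (mod 11). z = 2×11×1 + 10×5×9 ≡ 32 (mod 55)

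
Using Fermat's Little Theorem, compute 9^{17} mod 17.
9

By Fermat's Little Theorem, a^(p-1) ≡ 1 (mod p) for prime p and gcd(a, p) = 1
Here p = 17, so 9^16 ≡ 1 (mod 17)
We can reduce the exponent: 17 mod 16 = 1
So 9^17 ≡ 9^1 (mod 17)
Computing: 9^1 mod 17 = 9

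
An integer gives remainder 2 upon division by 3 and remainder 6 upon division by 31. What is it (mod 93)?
M = 3 × 31 = 93. M₁ = 31, y₁ ≡ 1 (mod 3). M₂ = 3, y₂ ≡ 21 (mod 31). m = 2×31×1 + 6×3×21 ≡ 68 (mod 93). The smallest positive such number is 68.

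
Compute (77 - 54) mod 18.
5

(77 - 54) = 23
23 mod 18 = 5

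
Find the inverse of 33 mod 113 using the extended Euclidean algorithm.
Extended GCD: 33(24) + 113(-7) = 1. So 33^(-1) ≡ 24 ≡ 24 (mod 113). Verify: 33 × 24 = 792 ≡ 1 (mod 113)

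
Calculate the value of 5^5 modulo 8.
5 = 4 + 1 (binary 101). Repeated squaring mod 8: 5^1 ≡ 5; 5^2 ≡ 5² = 25 ≡ 1; 5^4 ≡ 1² = 1 ≡ 1. Multiply: 5^5 = 5^4 × 5^1 ≡ 1 × 5 (mod 8): 1 × 5 = 5 ≡ 5. So 5^5 ≡ 5 (mod 8).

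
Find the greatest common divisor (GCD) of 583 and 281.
1

Using the Euclidean algorithm:
583 = 2 × 281 + 21
281 = 13 × 21 + 8
21 = 2 × 8 + 5
8 = 1 × 5 + 3
5 = 1 × 3 + 2
3 = 1 × 2 + 1
2 = 2 × 1 + 0

GCD(583, 281) = 1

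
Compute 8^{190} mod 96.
64

Using successive squaring:
Binary expansion of 190: 10111110
Powers of 8 mod 96 (each is the square of the previous):
  8^1 ≡ 8 (mod 96)
  8^2 ≡ 8² = 64 ≡ 64 (mod 96)
  8^4 ≡ 64² = 4096 ≡ 64 (mod 96)
  8^8 ≡ 64² = 4096 ≡ 64 (mod 96)
  8^16 ≡ 64² = 4096 ≡ 64 (mod 96)
  8^32 ≡ 64² = 4096 ≡ 64 (mod 96)
  8^64 ≡ 64² = 4096 ≡ 64 (mod 96)
  8^128 ≡ 64² = 4096 ≡ 64 (mod 96)
190 = 128 + 32 + 16 + 8 + 4 + 2, so 8^190 = 8^128 × 8^32 × 8^16 × 8^8 × 8^4 × 8^2 ≡ 64 × 64 × 64 × 64 × 64 × 64 (mod 96)
Multiplying step by step:
  64 × 64 = 4096 ≡ 64 (mod 96)
  64 × 64 = 4096 ≡ 64 (mod 96)
  64 × 64 = 4096 ≡ 64 (mod 96)
  64 × 64 = 4096 ≡ 64 (mod 96)
  64 × 64 = 4096 ≡ 64 (mod 96)
Result: 8^190 ≡ 64 (mod 96)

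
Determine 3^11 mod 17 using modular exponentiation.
Using repeated squaring. 11 = 8 + 2 + 1 (binary 1011). Repeated squaring mod 17: 3^1 ≡ 3; 3^2 ≡ 3² = 9 ≡ 9; 3^4 ≡ 9² = 81 ≡ 13; 3^8 ≡ 13² = 169 ≡ 16. Multiply: 3^11 = 3^8 × 3^2 × 3^1 ≡ 16 × 9 × 3 (mod 17): 16 × 9 = 144 ≡ 8; 8 × 3 = 24 ≡ 7. So 3^11 ≡ 7 (mod 17).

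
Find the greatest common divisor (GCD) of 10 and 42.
2

Using the Euclidean algorithm:
10 = 0 × 42 + 10
42 = 4 × 10 + 2
10 = 5 × 2 + 0

GCD(10, 42) = 2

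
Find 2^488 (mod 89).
Using Fermat: 2^{88} ≡ 1 (mod 89). 488 ≡ 48 (mod 88). So 2^{488} ≡ 2^{48} ≡ 16 (mod 89)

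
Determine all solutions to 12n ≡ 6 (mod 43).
22

Since gcd(12, 43) = 1 divides 6, a solution exists.
Multiply both sides by the inverse of 12 mod 43:
  12^(-1) mod 43 = 18
  x ≡ 18 × 6 ≡ 108 ≡ 22 (mod 43)
Verification: 12 × 22 = 264 = 6 × 43 + 6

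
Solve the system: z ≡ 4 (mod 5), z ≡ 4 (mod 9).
M = 5 × 9 = 45. M₁ = 9, y₁ ≡ 4 (mod 5). M₂ = 5, y₂ ≡ 2 (mod 9). z = 4×9×4 + 4×5×2 ≡ 4 (mod 45)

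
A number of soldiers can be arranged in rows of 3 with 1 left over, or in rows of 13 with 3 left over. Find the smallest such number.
M = 3 × 13 = 39. M₁ = 13, y₁ ≡ 1 (mod 3). M₂ = 3, y₂ ≡ 9 (mod 13). t = 1×13×1 + 3×3×9 ≡ 16 (mod 39). The smallest positive such number is 16.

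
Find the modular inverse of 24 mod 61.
24^(-1) ≡ 28 (mod 61). Verification: 24 × 28 = 672 ≡ 1 (mod 61)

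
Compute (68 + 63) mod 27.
23

(68 + 63) = 131
131 mod 27 = 23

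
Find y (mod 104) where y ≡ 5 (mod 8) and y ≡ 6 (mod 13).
M = 8 × 13 = 104. M₁ = 13, y₁ ≡ 5 (mod 8). M₂ = 8, y₂ ≡ 5 (mod 13). y = 5×13×5 + 6×8×5 ≡ 45 (mod 104)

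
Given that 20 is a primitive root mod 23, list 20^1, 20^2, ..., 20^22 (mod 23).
g^1, g^2, ..., g^{22} mod 23: {20, 9, 19, 12, 10, 16, 21, 6, 5, 8, 22, 3, 14, 4, 11, 13, 7, 2, 17, 18, 15, 1}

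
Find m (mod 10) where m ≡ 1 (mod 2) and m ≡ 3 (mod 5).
M = 2 × 5 = 10. M₁ = 5, y₁ ≡ 1 (mod 2). M₂ = 2, y₂ ≡ 3 (mod 5). m = 1×5×1 + 3×2×3 ≡ 3 (mod 10)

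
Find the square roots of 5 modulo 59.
The square roots of 5 mod 59 are 51 and 8. Verify: 51² = 2601 ≡ 5 (mod 59)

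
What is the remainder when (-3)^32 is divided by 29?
Using Fermat: (-3)^{28} ≡ 1 (mod 29). 32 ≡ 4 (mod 28). So (-3)^{32} ≡ (-3)^{4} ≡ 23 (mod 29)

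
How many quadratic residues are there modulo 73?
For prime 73, there are (p-1)/2 = (73-1)/2 = 36 quadratic residues (excluding 0).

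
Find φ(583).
520

Prime factorization: 583 = 11 × 53
Using the formula φ(n) = n × Π(1 - 1/p) for each prime factor p:
φ(583) = 583 × (1 - 1/11) × (1 - 1/53)
φ(583) = 520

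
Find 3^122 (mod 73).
Using Fermat: 3^{72} ≡ 1 (mod 73). 122 ≡ 50 (mod 72). So 3^{122} ≡ 3^{50} ≡ 9 (mod 73)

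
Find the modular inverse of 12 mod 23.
12^(-1) ≡ 2 (mod 23). Verification: 12 × 2 = 24 ≡ 1 (mod 23)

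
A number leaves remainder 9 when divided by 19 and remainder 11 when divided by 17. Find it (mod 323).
M = 19 × 17 = 323. M₁ = 17, y₁ ≡ 9 (mod 19). M₂ = 19, y₂ ≡ 9 (mod 17). x = 9×17×9 + 11×19×9 ≡ 28 (mod 323)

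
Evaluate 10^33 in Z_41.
Using repeated squaring. 33 = 32 + 1 (binary 100001). Repeated squaring mod 41: 10^1 ≡ 10; 10^2 ≡ 10² = 100 ≡ 18; 10^4 ≡ 18² = 324 ≡ 37; 10^8 ≡ 37² = 1369 ≡ 16; 10^16 ≡ 16² = 256 ≡ 10; 10^32 ≡ 10² = 100 ≡ 18. Multiply: 10^33 = 10^32 × 10^1 ≡ 18 × 10 (mod 41): 18 × 10 = 180 ≡ 16. So 10^33 ≡ 16 (mod 41).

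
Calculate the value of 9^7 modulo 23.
7 = 4 + 2 + 1 (binary 111). Repeated squaring mod 23: 9^1 ≡ 9; 9^2 ≡ 9² = 81 ≡ 12; 9^4 ≡ 12² = 144 ≡ 6. Multiply: 9^7 = 9^4 × 9^2 × 9^1 ≡ 6 × 12 × 9 (mod 23): 6 × 12 = 72 ≡ 3; 3 × 9 = 27 ≡ 4. So 9^7 ≡ 4 (mod 23).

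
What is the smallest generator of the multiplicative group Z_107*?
p - 1 = 106 has prime divisors 2, 53. h is a primitive root mod 107 iff h^(106/q) ≢ 1 (mod 107) for each such q.
h = 2: 2^53 ≡ 106, 2^2 ≡ 4 (mod 107); none is 1, so 2 has order 106 and is a primitive root.
The smallest primitive root mod 107 is g = 2.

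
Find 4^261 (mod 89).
Using Fermat: 4^{88} ≡ 1 (mod 89). 261 ≡ 85 (mod 88). So 4^{261} ≡ 4^{85} ≡ 32 (mod 89)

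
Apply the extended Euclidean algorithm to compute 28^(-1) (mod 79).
Extended GCD: 28(-31) + 79(11) = 1. So 28^(-1) ≡ 48 ≡ 48 (mod 79). Verify: 28 × 48 = 1344 ≡ 1 (mod 79)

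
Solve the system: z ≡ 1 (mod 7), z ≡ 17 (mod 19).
M = 7 × 19 = 133. M₁ = 19, y₁ ≡ 3 (mod 7). M₂ = 7, y₂ ≡ 11 (mod 19). z = 1×19×3 + 17×7×11 ≡ 36 (mod 133)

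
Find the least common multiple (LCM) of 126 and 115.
14490

First find GCD(126, 115) using the Euclidean algorithm:
126 = 1 × 115 + 11
115 = 10 × 11 + 5
11 = 2 × 5 + 1
5 = 5 × 1 + 0
GCD(126, 115) = 1

LCM formula: LCM(a, b) = (a × b) / GCD(a, b)
LCM(126, 115) = (126 × 115) / 1
LCM(126, 115) = 14490 / 1
LCM(126, 115) = 14490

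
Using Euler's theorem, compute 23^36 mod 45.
By Euler: 23^{24} ≡ 1 (mod 45) since gcd(23, 45) = 1. 36 = 1×24 + 12. So 23^{36} ≡ 23^{12} ≡ 1 (mod 45)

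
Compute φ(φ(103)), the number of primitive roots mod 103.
Number of primitive roots mod 103 = φ(102) = 32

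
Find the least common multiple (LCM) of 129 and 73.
9417

First find GCD(129, 73) using the Euclidean algorithm:
129 = 1 × 73 + 56
73 = 1 × 56 + 17
56 = 3 × 17 + 5
17 = 3 × 5 + 2
5 = 2 × 2 + 1
2 = 2 × 1 + 0
GCD(129, 73) = 1

LCM formula: LCM(a, b) = (a × b) / GCD(a, b)
LCM(129, 73) = (129 × 73) / 1
LCM(129, 73) = 9417 / 1
LCM(129, 73) = 9417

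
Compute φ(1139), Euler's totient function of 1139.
1056

Prime factorization: 1139 = 17 × 67
Using the formula φ(n) = n × Π(1 - 1/p) for each prime factor p:
φ(1139) = 1139 × (1 - 1/17) × (1 - 1/67)
φ(1139) = 1056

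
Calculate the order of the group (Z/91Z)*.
72

Prime factorization: 91 = 7 × 13
Using the formula φ(n) = n × Π(1 - 1/p) for each prime factor p:
φ(91) = 91 × (1 - 1/7) × (1 - 1/13)
φ(91) = 72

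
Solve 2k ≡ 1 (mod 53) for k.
27

Using Extended Euclidean Algorithm:
gcd(2, 53) = 1
Bezout coefficients: 2 × -26 + 53 × 1 = 1
So 2 × -26 ≡ 1 (mod 53)
The inverse is -26 mod 53 = 27
Verification: 2 × 27 = 54 = 1 × 53 + 1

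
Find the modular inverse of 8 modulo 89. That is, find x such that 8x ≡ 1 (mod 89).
78

Using Extended Euclidean Algorithm:
gcd(8, 89) = 1
Bezout coefficients: 8 × -11 + 89 × 1 = 1
So 8 × -11 ≡ 1 (mod 89)
The inverse is -11 mod 89 = 78
Verification: 8 × 78 = 624 = 7 × 89 + 1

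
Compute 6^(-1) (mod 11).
2

Using Extended Euclidean Algorithm:
gcd(6, 11) = 1
Bezout coefficients: 6 × 2 + 11 × -1 = 1
So 6 × 2 ≡ 1 (mod 11)
The inverse is 2 mod 11 = 2
Verification: 6 × 2 = 12 = 1 × 11 + 1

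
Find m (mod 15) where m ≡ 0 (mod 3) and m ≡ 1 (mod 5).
M = 3 × 5 = 15. M₁ = 5, y₁ ≡ 2 (mod 3). M₂ = 3, y₂ ≡ 2 (mod 5). m = 0×5×2 + 1×3×2 ≡ 6 (mod 15)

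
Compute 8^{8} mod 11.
5

Using successive squaring:
Binary expansion of 8: 1000
Powers of 8 mod 11 (each is the square of the previous):
  8^1 ≡ 8 (mod 11)
  8^2 ≡ 8² = 64 ≡ 9 (mod 11)
  8^4 ≡ 9² = 81 ≡ 4 (mod 11)
  8^8 ≡ 4² = 16 ≡ 5 (mod 11)
8 is a power of 2, so 8^8 is the last square: ≡ 5 (mod 11)
Result: 8^8 ≡ 5 (mod 11)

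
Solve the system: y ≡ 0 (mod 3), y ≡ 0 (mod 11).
M = 3 × 11 = 33. M₁ = 11, y₁ ≡ 2 (mod 3). M₂ = 3, y₂ ≡ 4 (mod 11). y = 0×11×2 + 0×3×4 ≡ 0 (mod 33)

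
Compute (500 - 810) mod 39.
2

(500 - 810) = -310
-310 mod 39 = 2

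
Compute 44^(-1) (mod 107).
44^(-1) ≡ 90 (mod 107). Verification: 44 × 90 = 3960 ≡ 1 (mod 107)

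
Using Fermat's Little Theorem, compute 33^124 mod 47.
By Fermat: 33^{46} ≡ 1 (mod 47). 124 = 2×46 + 32. So 33^{124} ≡ 33^{32} ≡ 4 (mod 47)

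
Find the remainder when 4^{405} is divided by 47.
By Fermat: 4^{46} ≡ 1 (mod 47). 405 = 8×46 + 37. So 4^{405} ≡ 4^{37} ≡ 32 (mod 47)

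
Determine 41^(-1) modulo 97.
41^(-1) ≡ 71 (mod 97). Verification: 41 × 71 = 2911 ≡ 1 (mod 97)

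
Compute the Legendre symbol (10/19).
(10/19) = 10^{9} mod 19 = -1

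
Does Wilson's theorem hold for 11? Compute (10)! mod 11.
(10)! mod 11 = 10. Since this equals -1 (mod 11), Wilson confirms 11 is prime.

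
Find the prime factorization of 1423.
1423

Divide by primes starting from smallest:
1423 ÷ 1423 = 1

1423 = 1423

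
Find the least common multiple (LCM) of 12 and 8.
24

First find GCD(12, 8) using the Euclidean algorithm:
12 = 1 × 8 + 4
8 = 2 × 4 + 0
GCD(12, 8) = 4

LCM formula: LCM(a, b) = (a × b) / GCD(a, b)
LCM(12, 8) = (12 × 8) / 4
LCM(12, 8) = 96 / 4
LCM(12, 8) = 24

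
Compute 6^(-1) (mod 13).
6^(-1) ≡ 11 (mod 13). Verification: 6 × 11 = 66 ≡ 1 (mod 13)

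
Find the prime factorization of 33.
3 × 11

Divide by primes starting from smallest:
33 ÷ 3 = 11
11 ÷ 11 = 1

33 = 3 × 11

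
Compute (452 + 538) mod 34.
4

(452 + 538) = 990
990 mod 34 = 4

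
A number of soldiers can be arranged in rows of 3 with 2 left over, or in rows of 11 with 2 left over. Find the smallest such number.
M = 3 × 11 = 33. M₁ = 11, y₁ ≡ 2 (mod 3). M₂ = 3, y₂ ≡ 4 (mod 11). r = 2×11×2 + 2×3×4 ≡ 2 (mod 33). The smallest positive such number is 2.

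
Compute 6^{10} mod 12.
0

Using successive squaring:
Binary expansion of 10: 1010
Powers of 6 mod 12 (each is the square of the previous):
  6^1 ≡ 6 (mod 12)
  6^2 ≡ 6² = 36 ≡ 0 (mod 12)
  6^4 ≡ 0² = 0 ≡ 0 (mod 12)
  6^8 ≡ 0² = 0 ≡ 0 (mod 12)
10 = 8 + 2, so 6^10 = 6^8 × 6^2 ≡ 0 × 0 (mod 12)
Multiplying step by step:
  0 × 0 = 0 ≡ 0 (mod 12)
Result: 6^10 ≡ 0 (mod 12)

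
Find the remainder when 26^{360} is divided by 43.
By Fermat: 26^{42} ≡ 1 (mod 43). 360 = 8×42 + 24. So 26^{360} ≡ 26^{24} ≡ 11 (mod 43)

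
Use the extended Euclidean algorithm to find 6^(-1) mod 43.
Extended GCD: 6(-7) + 43(1) = 1. So 6^(-1) ≡ 36 ≡ 36 (mod 43). Verify: 6 × 36 = 216 ≡ 1 (mod 43)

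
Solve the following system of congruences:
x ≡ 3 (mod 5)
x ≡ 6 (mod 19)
63

Using the Chinese Remainder Theorem:
M = product of moduli = 95
For equation 1: M_1 = 19, 19 ≡ 4 (mod 5), inverse of 19 mod 5 is 4 (check: 4 × 4 = 16 ≡ 1 (mod 5))
For equation 2: M_2 = 5, 5 ≡ 5 (mod 19), inverse of 5 mod 19 is 4 (check: 5 × 4 = 20 ≡ 1 (mod 19))
Combine: x ≡ Σ r_i×M_i×(M_i⁻¹ mod m_i) = 3×19×4 + 6×5×4 = 228 + 120 = 348
348 mod 95 = 63
x ≡ 63 (mod 95)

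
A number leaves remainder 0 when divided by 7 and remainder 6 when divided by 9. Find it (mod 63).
M = 7 × 9 = 63. M₁ = 9, y₁ ≡ 4 (mod 7). M₂ = 7, y₂ ≡ 4 (mod 9). z = 0×9×4 + 6×7×4 ≡ 42 (mod 63)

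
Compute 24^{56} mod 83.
30

Using successive squaring:
Binary expansion of 56: 111000
Powers of 24 mod 83 (each is the square of the previous):
  24^1 ≡ 24 (mod 83)
  24^2 ≡ 24² = 576 ≡ 78 (mod 83)
  24^4 ≡ 78² = 6084 ≡ 25 (mod 83)
  24^8 ≡ 25² = 625 ≡ 44 (mod 83)
  24^16 ≡ 44² = 1936 ≡ 27 (mod 83)
  24^32 ≡ 27² = 729 ≡ 65 (mod 83)
56 = 32 + 16 + 8, so 24^56 = 24^32 × 24^16 × 24^8 ≡ 65 × 27 × 44 (mod 83)
Multiplying step by step:
  65 × 27 = 1755 ≡ 12 (mod 83)
  12 × 44 = 528 ≡ 30 (mod 83)
Result: 24^56 ≡ 30 (mod 83)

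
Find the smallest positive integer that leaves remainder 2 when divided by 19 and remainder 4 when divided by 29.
M = 19 × 29 = 551. M₁ = 29, y₁ ≡ 2 (mod 19). M₂ = 19, y₂ ≡ 26 (mod 29). n = 2×29×2 + 4×19×26 ≡ 439 (mod 551). The smallest positive such number is 439.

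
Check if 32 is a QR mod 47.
By Euler's criterion: 32^{23} ≡ 1 (mod 47). Since this equals 1, 32 is a QR.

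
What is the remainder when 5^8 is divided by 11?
8 = 8 (binary 1000). Repeated squaring mod 11: 5^1 ≡ 5; 5^2 ≡ 5² = 25 ≡ 3; 5^4 ≡ 3² = 9 ≡ 9; 5^8 ≡ 9² = 81 ≡ 4. So 5^8 ≡ 4 (mod 11).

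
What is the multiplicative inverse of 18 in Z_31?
18^(-1) ≡ 19 (mod 31). Verification: 18 × 19 = 342 ≡ 1 (mod 31)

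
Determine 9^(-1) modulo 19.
9^(-1) ≡ 17 (mod 19). Verification: 9 × 17 = 153 ≡ 1 (mod 19)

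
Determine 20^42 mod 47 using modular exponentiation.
Using repeated squaring. 42 = 32 + 8 + 2 (binary 101010). Repeated squaring mod 47: 20^1 ≡ 20; 20^2 ≡ 20² = 400 ≡ 24; 20^4 ≡ 24² = 576 ≡ 12; 20^8 ≡ 12² = 144 ≡ 3; 20^16 ≡ 3² = 9 ≡ 9; 20^32 ≡ 9² = 81 ≡ 34. Multiply: 20^42 = 20^32 × 20^8 × 20^2 ≡ 34 × 3 × 24 (mod 47): 34 × 3 = 102 ≡ 8; 8 × 24 = 192 ≡ 4. So 20^42 ≡ 4 (mod 47).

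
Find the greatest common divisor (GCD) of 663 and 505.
1

Using the Euclidean algorithm:
663 = 1 × 505 + 158
505 = 3 × 158 + 31
158 = 5 × 31 + 3
31 = 10 × 3 + 1
3 = 3 × 1 + 0

GCD(663, 505) = 1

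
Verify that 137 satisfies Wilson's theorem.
(136)! mod 137 = 136. Since this equals -1 (mod 137), Wilson confirms 137 is prime.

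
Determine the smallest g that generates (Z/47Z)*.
5

A primitive root g modulo p has order p-1 = 46
Prime divisors of 46: [2, 23]
g is a primitive root iff g^(46/q) ≢ 1 (mod 47) for each prime divisor q
Testing small values:
  g = 2: 2^23 ≡ 1, 2^2 ≡ 4 (mod 47) → 2^23 ≡ 1, not primitive root
  g = 3: 3^23 ≡ 1, 3^2 ≡ 9 (mod 47) → 3^23 ≡ 1, not primitive root
  g = 4: 4^23 ≡ 1, 4^2 ≡ 16 (mod 47) → 4^23 ≡ 1, not primitive root
  g = 5: 5^23 ≡ 46, 5^2 ≡ 25 (mod 47) → none is 1, primitive root!
The smallest primitive root is 5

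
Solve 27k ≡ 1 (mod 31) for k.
23

Using Extended Euclidean Algorithm:
gcd(27, 31) = 1
Bezout coefficients: 27 × -8 + 31 × 7 = 1
So 27 × -8 ≡ 1 (mod 31)
The inverse is -8 mod 31 = 23
Verification: 27 × 23 = 621 = 20 × 31 + 1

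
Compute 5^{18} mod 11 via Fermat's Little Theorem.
4

By Fermat's Little Theorem, a^(p-1) ≡ 1 (mod p) for prime p and gcd(a, p) = 1
Here p = 11, so 5^10 ≡ 1 (mod 11)
We can reduce the exponent: 18 mod 10 = 8
So 5^18 ≡ 5^8 (mod 11)
Computing: 5^8 mod 11 = 4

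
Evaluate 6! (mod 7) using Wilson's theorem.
By Wilson's theorem, (6)! ≡ -1 ≡ 6 (mod 7)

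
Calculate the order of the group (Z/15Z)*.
8

Prime factorization: 15 = 3 × 5
Using the formula φ(n) = n × Π(1 - 1/p) for each prime factor p:
φ(15) = 15 × (1 - 1/3) × (1 - 1/5)
φ(15) = 8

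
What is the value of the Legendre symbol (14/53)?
(14/53) = 14^{26} mod 53 = -1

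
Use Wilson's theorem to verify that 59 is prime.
(58)! mod 59 = 58. Since this equals -1 (mod 59), Wilson confirms 59 is prime.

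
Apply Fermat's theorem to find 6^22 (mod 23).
By Fermat's Little Theorem, 6^{22} ≡ 1 (mod 23) since 23 is prime and gcd(6, 23) = 1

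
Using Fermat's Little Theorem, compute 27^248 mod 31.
By Fermat: 27^{30} ≡ 1 (mod 31). 248 = 8×30 + 8. So 27^{248} ≡ 27^{8} ≡ 2 (mod 31)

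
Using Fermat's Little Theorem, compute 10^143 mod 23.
By Fermat: 10^{22} ≡ 1 (mod 23). 143 = 6×22 + 11. So 10^{143} ≡ 10^{11} ≡ 22 (mod 23)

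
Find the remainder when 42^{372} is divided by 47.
By Fermat: 42^{46} ≡ 1 (mod 47). 372 = 8×46 + 4. So 42^{372} ≡ 42^{4} ≡ 14 (mod 47)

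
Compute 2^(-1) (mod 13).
7

Using Extended Euclidean Algorithm:
gcd(2, 13) = 1
Bezout coefficients: 2 × -6 + 13 × 1 = 1
So 2 × -6 ≡ 1 (mod 13)
The inverse is -6 mod 13 = 7
Verification: 2 × 7 = 14 = 1 × 13 + 1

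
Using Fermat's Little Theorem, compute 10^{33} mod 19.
8

By Fermat's Little Theorem, a^(p-1) ≡ 1 (mod p) for prime p and gcd(a, p) = 1
Here p = 19, so 10^18 ≡ 1 (mod 19)
We can reduce the exponent: 33 mod 18 = 15
So 10^33 ≡ 10^15 (mod 19)
Computing: 10^15 mod 19 = 8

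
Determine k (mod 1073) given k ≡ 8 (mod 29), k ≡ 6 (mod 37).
820

Using the Chinese Remainder Theorem:
M = product of moduli = 1073
For equation 1: M_1 = 37, 37 ≡ 8 (mod 29), inverse of 37 mod 29 is 11 (check: 8 × 11 = 88 ≡ 1 (mod 29))
For equation 2: M_2 = 29, 29 ≡ 29 (mod 37), inverse of 29 mod 37 is 23 (check: 29 × 23 = 667 ≡ 1 (mod 37))
Combine: k ≡ Σ r_i×M_i×(M_i⁻¹ mod m_i) = 8×37×11 + 6×29×23 = 3256 + 4002 = 7258
7258 mod 1073 = 820
k ≡ 820 (mod 1073)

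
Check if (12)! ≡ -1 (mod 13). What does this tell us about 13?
(12)! mod 13 = 12. Since this equals -1 (mod 13), Wilson confirms 13 is prime.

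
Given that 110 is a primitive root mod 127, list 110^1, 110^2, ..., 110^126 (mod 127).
g^1, g^2, ..., g^{126} mod 127: {110, 35, 40, 82, 3, 76, 105, 120, 119, 9, 101, 61, 106, 103, 27, 49, 56, 64, 55, 81, 20, 41, 65, 38, 116, 60, 123, 68, 114, 94, 53, 115, 77, 88, 28, 32, 91, 104, 10, 84, 96, 19, 58, 30, 125, 34, 57, 47, 90, 121, 102, 44, 14, 16, 109, 52, 5, 42, 48, 73, 29, 15, 126, 17, 92, 87, 45, 124, 51, 22, 7, 8, 118, 26, 66, 21, 24, 100, 78, 71, 63, 72, 46, 107, 86, 62, 89, 11, 67, 4, 59, 13, 33, 74, 12, 50, 39, 99, 95, 36, 23, 117, 43, 31, 108, 69, 97, 2, 93, 70, 80, 37, 6, 25, 83, 113, 111, 18, 75, 122, 85, 79, 54, 98, 112, 1}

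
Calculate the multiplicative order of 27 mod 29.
Powers of 27 mod 29: 27^1≡27, 27^2≡4, 27^3≡21, 27^4≡16, 27^5≡26, 27^6≡6, 27^7≡17, 27^8≡24, 27^9≡10, 27^10≡9, 27^11≡11, 27^12≡7, 27^13≡15, 27^14≡28, 27^15≡2, 27^16≡25, 27^17≡8, 27^18≡13, 27^19≡3, 27^20≡23, 27^21≡12, 27^22≡5, 27^23≡19, 27^24≡20, 27^25≡18, 27^26≡22, 27^27≡14, 27^28≡1. Order = 28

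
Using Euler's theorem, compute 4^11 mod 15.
By Euler: 4^{8} ≡ 1 (mod 15) since gcd(4, 15) = 1. 11 = 1×8 + 3. So 4^{11} ≡ 4^{3} ≡ 4 (mod 15)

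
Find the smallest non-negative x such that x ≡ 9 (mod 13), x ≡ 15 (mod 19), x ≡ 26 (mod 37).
3948

Using the Chinese Remainder Theorem:
M = product of moduli = 9139
For equation 1: M_1 = 703, 703 ≡ 1 (mod 13), inverse of 703 mod 13 is 1 (check: 1 × 1 = 1 ≡ 1 (mod 13))
For equation 2: M_2 = 481, 481 ≡ 6 (mod 19), inverse of 481 mod 19 is 16 (check: 6 × 16 = 96 ≡ 1 (mod 19))
For equation 3: M_3 = 247, 247 ≡ 25 (mod 37), inverse of 247 mod 37 is 3 (check: 25 × 3 = 75 ≡ 1 (mod 37))
Combine: x ≡ Σ r_i×M_i×(M_i⁻¹ mod m_i) = 9×703×1 + 15×481×16 + 26×247×3 = 6327 + 115440 + 19266 = 141033
141033 mod 9139 = 3948
x ≡ 3948 (mod 9139)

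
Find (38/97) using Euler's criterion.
(38/97) = 38^{48} mod 97 = -1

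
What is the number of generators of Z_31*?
Number of primitive roots mod 31 = φ(30) = 8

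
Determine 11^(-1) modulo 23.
11^(-1) ≡ 21 (mod 23). Verification: 11 × 21 = 231 ≡ 1 (mod 23)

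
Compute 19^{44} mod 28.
25

Using successive squaring:
Binary expansion of 44: 101100
Powers of 19 mod 28 (each is the square of the previous):
  19^1 ≡ 19 (mod 28)
  19^2 ≡ 19² = 361 ≡ 25 (mod 28)
  19^4 ≡ 25² = 625 ≡ 9 (mod 28)
  19^8 ≡ 9² = 81 ≡ 25 (mod 28)
  19^16 ≡ 25² = 625 ≡ 9 (mod 28)
  19^32 ≡ 9² = 81 ≡ 25 (mod 28)
44 = 32 + 8 + 4, so 19^44 = 19^32 × 19^8 × 19^4 ≡ 25 × 25 × 9 (mod 28)
Multiplying step by step:
  25 × 25 = 625 ≡ 9 (mod 28)
  9 × 9 = 81 ≡ 25 (mod 28)
Result: 19^44 ≡ 25 (mod 28)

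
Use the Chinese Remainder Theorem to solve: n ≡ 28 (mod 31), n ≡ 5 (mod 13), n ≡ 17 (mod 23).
3996

Using the Chinese Remainder Theorem:
M = product of moduli = 9269
For equation 1: M_1 = 299, 299 ≡ 20 (mod 31), inverse of 299 mod 31 is 14 (check: 20 × 14 = 280 ≡ 1 (mod 31))
For equation 2: M_2 = 713, 713 ≡ 11 (mod 13), inverse of 713 mod 13 is 6 (check: 11 × 6 = 66 ≡ 1 (mod 13))
For equation 3: M_3 = 403, 403 ≡ 12 (mod 23), inverse of 403 mod 23 is 2 (check: 12 × 2 = 24 ≡ 1 (mod 23))
Combine: n ≡ Σ r_i×M_i×(M_i⁻¹ mod m_i) = 28×299×14 + 5×713×6 + 17×403×2 = 117208 + 21390 + 13702 = 152300
152300 mod 9269 = 3996
n ≡ 3996 (mod 9269)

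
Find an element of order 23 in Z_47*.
2 has order 23 mod 47 since 2^{23} ≡ 1 (mod 47) and no smaller power works.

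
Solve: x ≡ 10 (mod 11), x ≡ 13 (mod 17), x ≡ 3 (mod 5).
M = 11 × 17 × 5 = 935. M₁ = 85, y₁ ≡ 7 (mod 11). M₂ = 55, y₂ ≡ 13 (mod 17). M₃ = 187, y₃ ≡ 3 (mod 5). x = 10×85×7 + 13×55×13 + 3×187×3 ≡ 98 (mod 935)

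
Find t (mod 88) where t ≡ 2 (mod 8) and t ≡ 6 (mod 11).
M = 8 × 11 = 88. M₁ = 11, y₁ ≡ 3 (mod 8). M₂ = 8, y₂ ≡ 7 (mod 11). t = 2×11×3 + 6×8×7 ≡ 50 (mod 88)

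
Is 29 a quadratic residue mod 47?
By Euler's criterion: 29^{23} ≡ 46 (mod 47). Since this equals -1 (≡ 46), 29 is not a QR.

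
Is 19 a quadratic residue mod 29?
By Euler's criterion: 19^{14} ≡ 28 (mod 29). Since this equals -1 (≡ 28), 19 is not a QR.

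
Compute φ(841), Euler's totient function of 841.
812

Prime factorization: 841 = 29^2
Using the formula φ(n) = n × Π(1 - 1/p) for each prime factor p:
φ(841) = 841 × (1 - 1/29)
φ(841) = 812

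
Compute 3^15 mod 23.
Using repeated squaring. 15 = 8 + 4 + 2 + 1 (binary 1111). Repeated squaring mod 23: 3^1 ≡ 3; 3^2 ≡ 3² = 9 ≡ 9; 3^4 ≡ 9² = 81 ≡ 12; 3^8 ≡ 12² = 144 ≡ 6. Multiply: 3^15 = 3^8 × 3^4 × 3^2 × 3^1 ≡ 6 × 12 × 9 × 3 (mod 23): 6 × 12 = 72 ≡ 3; 3 × 9 = 27 ≡ 4; 4 × 3 = 12 ≡ 12. So 3^15 ≡ 12 (mod 23).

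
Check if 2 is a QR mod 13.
By Euler's criterion: 2^{6} ≡ 12 (mod 13). Since this equals -1 (≡ 12), 2 is not a QR.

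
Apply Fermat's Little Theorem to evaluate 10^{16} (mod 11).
1

By Fermat's Little Theorem, a^(p-1) ≡ 1 (mod p) for prime p and gcd(a, p) = 1
Here p = 11, so 10^10 ≡ 1 (mod 11)
We can reduce the exponent: 16 mod 10 = 6
So 10^16 ≡ 10^6 (mod 11)
Computing: 10^6 mod 11 = 1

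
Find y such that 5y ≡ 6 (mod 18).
12

Since gcd(5, 18) = 1 divides 6, a solution exists.
Multiply both sides by the inverse of 5 mod 18:
  5^(-1) mod 18 = 11
  x ≡ 11 × 6 ≡ 66 ≡ 12 (mod 18)
Verification: 5 × 12 = 60 = 3 × 18 + 6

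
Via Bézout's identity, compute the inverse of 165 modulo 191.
Extended GCD: 165(22) + 191(-19) = 1. So 165^(-1) ≡ 22 ≡ 22 (mod 191). Verify: 165 × 22 = 3630 ≡ 1 (mod 191)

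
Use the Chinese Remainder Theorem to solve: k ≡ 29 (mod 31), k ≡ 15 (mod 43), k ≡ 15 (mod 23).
15839

Using the Chinese Remainder Theorem:
M = product of moduli = 30659
For equation 1: M_1 = 989, 989 ≡ 28 (mod 31), inverse of 989 mod 31 is 10 (check: 28 × 10 = 280 ≡ 1 (mod 31))
For equation 2: M_2 = 713, 713 ≡ 25 (mod 43), inverse of 713 mod 43 is 31 (check: 25 × 31 = 775 ≡ 1 (mod 43))
For equation 3: M_3 = 1333, 1333 ≡ 22 (mod 23), inverse of 1333 mod 23 is 22 (check: 22 × 22 = 484 ≡ 1 (mod 23))
Combine: k ≡ Σ r_i×M_i×(M_i⁻¹ mod m_i) = 29×989×10 + 15×713×31 + 15×1333×22 = 286810 + 331545 + 439890 = 1058245
1058245 mod 30659 = 15839
k ≡ 15839 (mod 30659)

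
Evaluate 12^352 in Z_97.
Using Fermat: 12^{96} ≡ 1 (mod 97). 352 ≡ 64 (mod 96). So 12^{352} ≡ 12^{64} ≡ 1 (mod 97)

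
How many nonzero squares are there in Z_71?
For prime 71, there are (p-1)/2 = (71-1)/2 = 35 quadratic residues (excluding 0).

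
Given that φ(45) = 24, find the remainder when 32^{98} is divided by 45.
By Euler: 32^{24} ≡ 1 (mod 45) since gcd(32, 45) = 1. 98 = 4×24 + 2. So 32^{98} ≡ 32^{2} ≡ 34 (mod 45)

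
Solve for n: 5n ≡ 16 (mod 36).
32

Since gcd(5, 36) = 1 divides 16, a solution exists.
Multiply both sides by the inverse of 5 mod 36:
  5^(-1) mod 36 = 29
  x ≡ 29 × 16 ≡ 464 ≡ 32 (mod 36)
Verification: 5 × 32 = 160 = 4 × 36 + 16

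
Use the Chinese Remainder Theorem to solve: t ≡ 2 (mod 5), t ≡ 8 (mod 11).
M = 5 × 11 = 55. M₁ = 11, y₁ ≡ 1 (mod 5). M₂ = 5, y₂ ≡ 9 (mod 11). t = 2×11×1 + 8×5×9 ≡ 52 (mod 55)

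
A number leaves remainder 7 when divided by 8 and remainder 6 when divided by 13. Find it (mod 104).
M = 8 × 13 = 104. M₁ = 13, y₁ ≡ 5 (mod 8). M₂ = 8, y₂ ≡ 5 (mod 13). n = 7×13×5 + 6×8×5 ≡ 71 (mod 104)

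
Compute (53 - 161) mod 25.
17

(53 - 161) = -108
-108 mod 25 = 17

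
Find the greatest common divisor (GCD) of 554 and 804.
2

Using the Euclidean algorithm:
554 = 0 × 804 + 554
804 = 1 × 554 + 250
554 = 2 × 250 + 54
250 = 4 × 54 + 34
54 = 1 × 34 + 20
34 = 1 × 20 + 14
20 = 1 × 14 + 6
14 = 2 × 6 + 2
6 = 3 × 2 + 0

GCD(554, 804) = 2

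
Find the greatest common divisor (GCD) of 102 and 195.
3

Using the Euclidean algorithm:
102 = 0 × 195 + 102
195 = 1 × 102 + 93
102 = 1 × 93 + 9
93 = 10 × 9 + 3
9 = 3 × 3 + 0

GCD(102, 195) = 3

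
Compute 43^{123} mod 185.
142

Using successive squaring:
Binary expansion of 123: 1111011
Powers of 43 mod 185 (each is the square of the previous):
  43^1 ≡ 43 (mod 185)
  43^2 ≡ 43² = 1849 ≡ 184 (mod 185)
  43^4 ≡ 184² = 33856 ≡ 1 (mod 185)
  43^8 ≡ 1² = 1 ≡ 1 (mod 185)
  43^16 ≡ 1² = 1 ≡ 1 (mod 185)
  43^32 ≡ 1² = 1 ≡ 1 (mod 185)
  43^64 ≡ 1² = 1 ≡ 1 (mod 185)
123 = 64 + 32 + 16 + 8 + 2 + 1, so 43^123 = 43^64 × 43^32 × 43^16 × 43^8 × 43^2 × 43^1 ≡ 1 × 1 × 1 × 1 × 184 × 43 (mod 185)
Multiplying step by step:
  1 × 1 = 1 ≡ 1 (mod 185)
  1 × 1 = 1 ≡ 1 (mod 185)
  1 × 1 = 1 ≡ 1 (mod 185)
  1 × 184 = 184 ≡ 184 (mod 185)
  184 × 43 = 7912 ≡ 142 (mod 185)
Result: 43^123 ≡ 142 (mod 185)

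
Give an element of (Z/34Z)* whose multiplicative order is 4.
13 has order 4 mod 34 since 13^{4} ≡ 1 (mod 34) and no smaller power works.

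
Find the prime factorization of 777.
3 × 7 × 37

Divide by primes starting from smallest:
777 ÷ 3 = 259
259 ÷ 7 = 37
37 ÷ 37 = 1

777 = 3 × 7 × 37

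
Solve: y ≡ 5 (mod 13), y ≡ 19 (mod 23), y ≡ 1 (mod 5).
M = 13 × 23 × 5 = 1495. M₁ = 115, y₁ ≡ 6 (mod 13). M₂ = 65, y₂ ≡ 17 (mod 23). M₃ = 299, y₃ ≡ 4 (mod 5). y = 5×115×6 + 19×65×17 + 1×299×4 ≡ 226 (mod 1495)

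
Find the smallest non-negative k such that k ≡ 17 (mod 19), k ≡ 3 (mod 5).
93

Using the Chinese Remainder Theorem:
M = product of moduli = 95
For equation 1: M_1 = 5, 5 ≡ 5 (mod 19), inverse of 5 mod 19 is 4 (check: 5 × 4 = 20 ≡ 1 (mod 19))
For equation 2: M_2 = 19, 19 ≡ 4 (mod 5), inverse of 19 mod 5 is 4 (check: 4 × 4 = 16 ≡ 1 (mod 5))
Combine: k ≡ Σ r_i×M_i×(M_i⁻¹ mod m_i) = 17×5×4 + 3×19×4 = 340 + 228 = 568
568 mod 95 = 93
k ≡ 93 (mod 95)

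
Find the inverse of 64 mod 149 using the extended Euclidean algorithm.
Extended GCD: 64(7) + 149(-3) = 1. So 64^(-1) ≡ 7 ≡ 7 (mod 149). Verify: 64 × 7 = 448 ≡ 1 (mod 149)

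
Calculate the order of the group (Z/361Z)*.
342

Prime factorization: 361 = 19^2
Using the formula φ(n) = n × Π(1 - 1/p) for each prime factor p:
φ(361) = 361 × (1 - 1/19)
φ(361) = 342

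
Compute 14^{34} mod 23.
9

Using successive squaring:
Binary expansion of 34: 100010
Powers of 14 mod 23 (each is the square of the previous):
  14^1 ≡ 14 (mod 23)
  14^2 ≡ 14² = 196 ≡ 12 (mod 23)
  14^4 ≡ 12² = 144 ≡ 6 (mod 23)
  14^8 ≡ 6² = 36 ≡ 13 (mod 23)
  14^16 ≡ 13² = 169 ≡ 8 (mod 23)
  14^32 ≡ 8² = 64 ≡ 18 (mod 23)
34 = 32 + 2, so 14^34 = 14^32 × 14^2 ≡ 18 × 12 (mod 23)
Multiplying step by step:
  18 × 12 = 216 ≡ 9 (mod 23)
Result: 14^34 ≡ 9 (mod 23)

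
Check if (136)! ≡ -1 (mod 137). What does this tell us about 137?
(136)! mod 137 = 136. Since this equals -1 (mod 137), Wilson confirms 137 is prime.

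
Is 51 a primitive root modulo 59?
No

To verify, check if 51^(58/q) ≢ 1 (mod 59) for each prime divisor q of 58
Divisors of 58 = 58: [1, 2, 29, 58]
  51^(58/2) = 51^29 ≡ 1 (mod 59)
  51^(58/29) = 51^2 ≡ 5 (mod 59)
Conclusion: 51 is not a primitive root modulo 59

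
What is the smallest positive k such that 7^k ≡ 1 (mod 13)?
Powers of 7 mod 13: 7^1≡7, 7^2≡10, 7^3≡5, 7^4≡9, 7^5≡11, 7^6≡12, 7^7≡6, 7^8≡3, 7^9≡8, 7^10≡4, 7^11≡2, 7^12≡1. Order = 12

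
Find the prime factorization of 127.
127

Divide by primes starting from smallest:
127 ÷ 127 = 1

127 = 127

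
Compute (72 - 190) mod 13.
12

(72 - 190) = -118
-118 mod 13 = 12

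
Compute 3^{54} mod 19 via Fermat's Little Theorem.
1

By Fermat's Little Theorem, a^(p-1) ≡ 1 (mod p) for prime p and gcd(a, p) = 1
Here p = 19, so 3^18 ≡ 1 (mod 19)
We can reduce the exponent: 54 mod 18 = 0
So 3^54 ≡ 3^0 (mod 19)
Computing: 3^0 mod 19 = 1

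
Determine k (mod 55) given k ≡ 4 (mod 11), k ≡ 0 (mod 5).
15

Using the Chinese Remainder Theorem:
M = product of moduli = 55
For equation 1: M_1 = 5, 5 ≡ 5 (mod 11), inverse of 5 mod 11 is 9 (check: 5 × 9 = 45 ≡ 1 (mod 11))
For equation 2: M_2 = 11, 11 ≡ 1 (mod 5), inverse of 11 mod 5 is 1 (check: 1 × 1 = 1 ≡ 1 (mod 5))
Combine: k ≡ Σ r_i×M_i×(M_i⁻¹ mod m_i) = 4×5×9 + 0×11×1 = 180 + 0 = 180
180 mod 55 = 15
k ≡ 15 (mod 55)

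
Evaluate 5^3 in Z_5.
5 ≡ 0 (mod 5). 3 = 2 + 1 (binary 11). Repeated squaring mod 5: 0^1 ≡ 0; 0^2 ≡ 0² = 0 ≡ 0. Multiply: 5^3 ≡ 0^2 × 0^1 ≡ 0 × 0 (mod 5): 0 × 0 = 0 ≡ 0. So 5^3 ≡ 0 (mod 5).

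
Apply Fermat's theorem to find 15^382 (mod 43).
By Fermat: 15^{42} ≡ 1 (mod 43). 382 ≡ 4 (mod 42). So 15^{382} ≡ 15^{4} ≡ 14 (mod 43)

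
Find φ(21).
12

Prime factorization: 21 = 3 × 7
Using the formula φ(n) = n × Π(1 - 1/p) for each prime factor p:
φ(21) = 21 × (1 - 1/3) × (1 - 1/7)
φ(21) = 12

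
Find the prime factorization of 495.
3^2 × 5 × 11

Divide by primes starting from smallest:
495 ÷ 3 = 165
165 ÷ 3 = 55
55 ÷ 5 = 11
11 ÷ 11 = 1

495 = 3^2 × 5 × 11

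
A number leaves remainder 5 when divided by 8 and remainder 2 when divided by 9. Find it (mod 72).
M = 8 × 9 = 72. M₁ = 9, y₁ ≡ 1 (mod 8). M₂ = 8, y₂ ≡ 8 (mod 9). n = 5×9×1 + 2×8×8 ≡ 29 (mod 72)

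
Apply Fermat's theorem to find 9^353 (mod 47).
By Fermat: 9^{46} ≡ 1 (mod 47). 353 = 7×46 + 31. So 9^{353} ≡ 9^{31} ≡ 32 (mod 47)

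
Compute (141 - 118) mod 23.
0

(141 - 118) = 23
23 mod 23 = 0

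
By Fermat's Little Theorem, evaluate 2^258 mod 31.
By Fermat: 2^{30} ≡ 1 (mod 31). 258 ≡ 18 (mod 30). So 2^{258} ≡ 2^{18} ≡ 8 (mod 31)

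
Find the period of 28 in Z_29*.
Powers of 28 mod 29: 28^1≡28, 28^2≡1. Order = 2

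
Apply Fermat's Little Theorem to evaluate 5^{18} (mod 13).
12

By Fermat's Little Theorem, a^(p-1) ≡ 1 (mod p) for prime p and gcd(a, p) = 1
Here p = 13, so 5^12 ≡ 1 (mod 13)
We can reduce the exponent: 18 mod 12 = 6
So 5^18 ≡ 5^6 (mod 13)
Computing: 5^6 mod 13 = 12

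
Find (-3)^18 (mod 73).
Using repeated squaring. (-3) ≡ 70 (mod 73). 18 = 16 + 2 (binary 10010). Repeated squaring mod 73: 70^1 ≡ 70; 70^2 ≡ 70² = 4900 ≡ 9; 70^4 ≡ 9² = 81 ≡ 8; 70^8 ≡ 8² = 64 ≡ 64; 70^16 ≡ 64² = 4096 ≡ 8. Multiply: (-3)^18 ≡ 70^16 × 70^2 ≡ 8 × 9 (mod 73): 8 × 9 = 72 ≡ 72. So (-3)^18 ≡ 72 (mod 73).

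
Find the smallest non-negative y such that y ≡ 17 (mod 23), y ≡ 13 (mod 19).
431

Using the Chinese Remainder Theorem:
M = product of moduli = 437
For equation 1: M_1 = 19, 19 ≡ 19 (mod 23), inverse of 19 mod 23 is 17 (check: 19 × 17 = 323 ≡ 1 (mod 23))
For equation 2: M_2 = 23, 23 ≡ 4 (mod 19), inverse of 23 mod 19 is 5 (check: 4 × 5 = 20 ≡ 1 (mod 19))
Combine: y ≡ Σ r_i×M_i×(M_i⁻¹ mod m_i) = 17×19×17 + 13×23×5 = 5491 + 1495 = 6986
6986 mod 437 = 431
y ≡ 431 (mod 437)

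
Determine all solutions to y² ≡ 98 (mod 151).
The square roots of 98 mod 151 are 20 and 131. Verify: 20² = 400 ≡ 98 (mod 151)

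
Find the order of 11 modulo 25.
Powers of 11 mod 25: 11^1≡11, 11^2≡21, 11^3≡6, 11^4≡16, 11^5≡1. Order = 5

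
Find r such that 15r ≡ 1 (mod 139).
15^(-1) ≡ 102 (mod 139). Verification: 15 × 102 = 1530 ≡ 1 (mod 139)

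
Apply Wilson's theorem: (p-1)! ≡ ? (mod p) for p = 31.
By Wilson's theorem, (30)! ≡ -1 ≡ 30 (mod 31)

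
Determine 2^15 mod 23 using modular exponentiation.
Using repeated squaring. 15 = 8 + 4 + 2 + 1 (binary 1111). Repeated squaring mod 23: 2^1 ≡ 2; 2^2 ≡ 2² = 4 ≡ 4; 2^4 ≡ 4² = 16 ≡ 16; 2^8 ≡ 16² = 256 ≡ 3. Multiply: 2^15 = 2^8 × 2^4 × 2^2 × 2^1 ≡ 3 × 16 × 4 × 2 (mod 23): 3 × 16 = 48 ≡ 2; 2 × 4 = 8 ≡ 8; 8 × 2 = 16 ≡ 16. So 2^15 ≡ 16 (mod 23).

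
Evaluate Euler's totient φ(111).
72

Prime factorization: 111 = 3 × 37
Using the formula φ(n) = n × Π(1 - 1/p) for each prime factor p:
φ(111) = 111 × (1 - 1/3) × (1 - 1/37)
φ(111) = 72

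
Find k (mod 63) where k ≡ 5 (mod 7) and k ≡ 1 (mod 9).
M = 7 × 9 = 63. M₁ = 9, y₁ ≡ 4 (mod 7). M₂ = 7, y₂ ≡ 4 (mod 9). k = 5×9×4 + 1×7×4 ≡ 19 (mod 63)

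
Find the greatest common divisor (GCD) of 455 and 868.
7

Using the Euclidean algorithm:
455 = 0 × 868 + 455
868 = 1 × 455 + 413
455 = 1 × 413 + 42
413 = 9 × 42 + 35
42 = 1 × 35 + 7
35 = 5 × 7 + 0

GCD(455, 868) = 7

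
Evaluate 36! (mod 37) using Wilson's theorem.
By Wilson's theorem, (36)! ≡ -1 ≡ 36 (mod 37)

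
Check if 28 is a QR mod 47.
By Euler's criterion: 28^{23} ≡ 1 (mod 47). Since this equals 1, 28 is a QR.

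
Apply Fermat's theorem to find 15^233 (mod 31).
By Fermat: 15^{30} ≡ 1 (mod 31). 233 ≡ 23 (mod 30). So 15^{233} ≡ 15^{23} ≡ 27 (mod 31)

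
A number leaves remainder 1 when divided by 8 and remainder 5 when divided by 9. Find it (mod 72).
M = 8 × 9 = 72. M₁ = 9, y₁ ≡ 1 (mod 8). M₂ = 8, y₂ ≡ 8 (mod 9). k = 1×9×1 + 5×8×8 ≡ 41 (mod 72)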